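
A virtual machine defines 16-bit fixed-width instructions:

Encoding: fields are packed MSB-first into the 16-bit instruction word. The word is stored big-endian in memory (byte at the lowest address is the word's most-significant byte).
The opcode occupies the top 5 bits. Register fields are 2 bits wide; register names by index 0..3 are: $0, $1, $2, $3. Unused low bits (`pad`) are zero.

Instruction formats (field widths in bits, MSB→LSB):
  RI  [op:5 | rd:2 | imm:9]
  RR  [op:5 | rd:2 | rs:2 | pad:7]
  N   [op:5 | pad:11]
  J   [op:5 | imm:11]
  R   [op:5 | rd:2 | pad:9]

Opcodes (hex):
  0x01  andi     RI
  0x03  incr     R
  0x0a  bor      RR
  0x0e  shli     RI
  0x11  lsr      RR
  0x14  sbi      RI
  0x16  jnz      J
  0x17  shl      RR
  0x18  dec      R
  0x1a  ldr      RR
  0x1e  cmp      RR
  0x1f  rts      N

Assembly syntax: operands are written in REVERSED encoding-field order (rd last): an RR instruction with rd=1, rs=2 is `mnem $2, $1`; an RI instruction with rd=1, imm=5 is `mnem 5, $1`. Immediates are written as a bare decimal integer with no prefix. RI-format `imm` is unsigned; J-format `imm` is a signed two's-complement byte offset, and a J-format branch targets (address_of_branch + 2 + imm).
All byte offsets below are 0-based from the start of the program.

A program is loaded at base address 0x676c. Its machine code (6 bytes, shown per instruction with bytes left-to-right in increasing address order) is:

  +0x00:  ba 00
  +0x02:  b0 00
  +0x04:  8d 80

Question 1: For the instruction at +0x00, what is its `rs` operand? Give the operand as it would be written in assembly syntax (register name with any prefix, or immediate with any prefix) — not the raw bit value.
[00] ba 00 → 0xba00
  op=0xba00>>11=0x17 ⇒ shl (RR)
  [10:9] rd=1 = $1
  [8:7] rs=0 = $0

$0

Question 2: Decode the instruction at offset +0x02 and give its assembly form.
jnz 0

off 0x02: read b0 00 as big → 0xb000
  op=0xb000>>11=0x16 ⇒ jnz (J)
  imm: (w>>0)&0x7ff=0x0 → 0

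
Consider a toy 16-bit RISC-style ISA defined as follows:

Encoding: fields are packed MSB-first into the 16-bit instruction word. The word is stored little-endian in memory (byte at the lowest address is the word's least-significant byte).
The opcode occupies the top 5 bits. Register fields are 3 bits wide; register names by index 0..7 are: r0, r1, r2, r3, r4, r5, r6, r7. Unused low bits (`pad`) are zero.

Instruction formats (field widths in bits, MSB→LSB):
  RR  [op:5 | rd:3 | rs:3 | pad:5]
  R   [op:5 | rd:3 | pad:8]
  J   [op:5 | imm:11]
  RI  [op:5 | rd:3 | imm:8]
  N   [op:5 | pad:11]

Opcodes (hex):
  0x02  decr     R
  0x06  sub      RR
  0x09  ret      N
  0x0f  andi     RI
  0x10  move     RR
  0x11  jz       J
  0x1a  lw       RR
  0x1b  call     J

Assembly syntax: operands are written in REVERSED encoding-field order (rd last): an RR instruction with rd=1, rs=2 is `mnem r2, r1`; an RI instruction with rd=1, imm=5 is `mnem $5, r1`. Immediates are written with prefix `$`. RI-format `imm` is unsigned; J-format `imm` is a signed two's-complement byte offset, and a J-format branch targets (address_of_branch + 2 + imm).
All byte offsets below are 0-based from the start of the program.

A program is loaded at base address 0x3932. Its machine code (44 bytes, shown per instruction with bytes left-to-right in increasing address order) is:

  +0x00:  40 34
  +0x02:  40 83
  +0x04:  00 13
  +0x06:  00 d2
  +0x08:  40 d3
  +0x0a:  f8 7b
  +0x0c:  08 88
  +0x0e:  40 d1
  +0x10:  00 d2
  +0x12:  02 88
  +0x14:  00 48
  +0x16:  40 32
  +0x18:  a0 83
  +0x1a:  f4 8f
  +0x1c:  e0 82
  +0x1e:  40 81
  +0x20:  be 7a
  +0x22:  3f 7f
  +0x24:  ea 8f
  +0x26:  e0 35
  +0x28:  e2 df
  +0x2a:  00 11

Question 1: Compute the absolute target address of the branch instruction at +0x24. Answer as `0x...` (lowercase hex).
0x3942

+0x24: ea 8f ⇒ word 0x8fea (little)
  opcode bits[15:11]=0x11: jz/J
  [10:0] imm=2026 (s11→-22) = $-22
  target = base 0x3932 + off 0x24 + 2 + imm -22 = 0x3942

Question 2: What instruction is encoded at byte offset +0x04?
off 0x04: read 00 13 as little → 0x1300
  top 5b → 0x2 → decr [R]
  [10:8] rd=3 = r3

decr r3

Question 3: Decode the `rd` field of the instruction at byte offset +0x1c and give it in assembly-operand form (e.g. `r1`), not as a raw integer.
[1c] e0 82 → 0x82e0
  top 5b → 0x10 → move [RR]
  rd@[10:8]=0x2 ⇒ r2
  rs@[7:5]=0x7 ⇒ r7

r2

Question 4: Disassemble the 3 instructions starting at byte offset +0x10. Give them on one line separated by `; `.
[10] 00 d2 → 0xd200
  top 5b → 0x1a → lw [RR]
  [10:8] rd=2 = r2
  [7:5] rs=0 = r0
[12] 02 88 → 0x8802
  top 5b → 0x11 → jz [J]
  [10:0] imm=2 = $2
[14] 00 48 → 0x4800
  top 5b → 0x9 → ret [N]

lw r0, r2; jz $2; ret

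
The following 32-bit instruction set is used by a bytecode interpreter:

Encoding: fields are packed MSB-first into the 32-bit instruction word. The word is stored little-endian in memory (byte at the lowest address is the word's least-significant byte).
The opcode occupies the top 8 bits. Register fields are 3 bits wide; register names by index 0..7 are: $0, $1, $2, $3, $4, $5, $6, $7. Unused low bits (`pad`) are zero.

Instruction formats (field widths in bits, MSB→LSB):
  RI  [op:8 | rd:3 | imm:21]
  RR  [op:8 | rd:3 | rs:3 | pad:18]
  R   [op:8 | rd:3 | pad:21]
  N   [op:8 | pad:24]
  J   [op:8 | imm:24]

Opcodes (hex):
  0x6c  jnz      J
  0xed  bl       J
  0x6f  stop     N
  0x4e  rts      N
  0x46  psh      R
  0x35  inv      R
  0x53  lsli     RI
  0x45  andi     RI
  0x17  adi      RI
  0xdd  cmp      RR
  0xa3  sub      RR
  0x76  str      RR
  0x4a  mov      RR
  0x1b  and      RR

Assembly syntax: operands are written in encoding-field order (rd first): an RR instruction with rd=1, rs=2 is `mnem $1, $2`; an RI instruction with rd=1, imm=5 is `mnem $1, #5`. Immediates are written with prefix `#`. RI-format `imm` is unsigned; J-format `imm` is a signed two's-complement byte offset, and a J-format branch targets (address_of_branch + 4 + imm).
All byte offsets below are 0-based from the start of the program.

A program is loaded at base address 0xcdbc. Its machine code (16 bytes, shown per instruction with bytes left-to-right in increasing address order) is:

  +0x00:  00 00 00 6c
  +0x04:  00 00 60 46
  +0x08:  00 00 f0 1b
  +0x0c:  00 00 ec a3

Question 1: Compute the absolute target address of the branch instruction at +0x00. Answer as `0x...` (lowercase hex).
0xcdc0

@+00  little-endian(00 00 00 6c) = 0x6c000000
  op=0x6c000000>>24=0x6c ⇒ jnz (J)
  imm: (w>>0)&0xffffff=0x0 → #0
  target = base 0xcdbc + off 0x00 + 4 + imm 0 = 0xcdc0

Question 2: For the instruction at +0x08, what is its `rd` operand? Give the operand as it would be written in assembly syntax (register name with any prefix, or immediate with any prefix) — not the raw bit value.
[08] 00 00 f0 1b → 0x1bf00000
  op=0x1bf00000>>24=0x1b ⇒ and (RR)
  rd: (w>>21)&0x7=0x7 → $7
  rs: (w>>18)&0x7=0x4 → $4

$7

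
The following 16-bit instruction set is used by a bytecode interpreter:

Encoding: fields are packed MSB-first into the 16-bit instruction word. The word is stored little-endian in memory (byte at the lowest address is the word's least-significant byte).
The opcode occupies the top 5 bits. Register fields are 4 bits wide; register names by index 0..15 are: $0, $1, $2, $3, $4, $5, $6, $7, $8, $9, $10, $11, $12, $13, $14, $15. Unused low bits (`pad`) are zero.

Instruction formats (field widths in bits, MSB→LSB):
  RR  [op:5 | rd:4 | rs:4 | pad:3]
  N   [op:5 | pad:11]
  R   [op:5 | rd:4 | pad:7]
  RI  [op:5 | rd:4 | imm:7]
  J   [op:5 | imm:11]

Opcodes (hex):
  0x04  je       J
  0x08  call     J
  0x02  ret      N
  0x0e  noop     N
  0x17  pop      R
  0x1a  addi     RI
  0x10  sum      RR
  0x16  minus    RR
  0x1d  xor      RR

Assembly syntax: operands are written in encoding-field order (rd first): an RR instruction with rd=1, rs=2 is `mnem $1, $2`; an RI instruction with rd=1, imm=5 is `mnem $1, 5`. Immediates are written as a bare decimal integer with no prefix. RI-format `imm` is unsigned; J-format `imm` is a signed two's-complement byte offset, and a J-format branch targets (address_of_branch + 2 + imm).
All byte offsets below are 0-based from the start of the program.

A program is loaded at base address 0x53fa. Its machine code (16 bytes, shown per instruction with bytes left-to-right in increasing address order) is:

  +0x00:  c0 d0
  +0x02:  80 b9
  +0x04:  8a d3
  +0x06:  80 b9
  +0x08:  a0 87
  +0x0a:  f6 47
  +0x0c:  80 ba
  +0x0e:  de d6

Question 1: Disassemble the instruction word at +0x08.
sum $15, $4

+0x08: a0 87 ⇒ word 0x87a0 (little)
  op=0x87a0>>11=0x10 ⇒ sum (RR)
  rd: (w>>7)&0xf=0xf → $15
  rs: (w>>3)&0xf=0x4 → $4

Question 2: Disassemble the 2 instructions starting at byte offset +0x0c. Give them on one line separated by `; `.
pop $5; addi $13, 94

off 0x0c: read 80 ba as little → 0xba80
  opcode bits[15:11]=0x17: pop/R
  rd@[10:7]=0x5 ⇒ $5
off 0x0e: read de d6 as little → 0xd6de
  opcode bits[15:11]=0x1a: addi/RI
  rd@[10:7]=0xd ⇒ $13
  imm@[6:0]=0x5e ⇒ 94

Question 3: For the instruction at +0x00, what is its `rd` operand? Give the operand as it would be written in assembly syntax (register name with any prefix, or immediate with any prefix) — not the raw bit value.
@+00  little-endian(c0 d0) = 0xd0c0
  opcode bits[15:11]=0x1a: addi/RI
  rd@[10:7]=0x1 ⇒ $1
  imm@[6:0]=0x40 ⇒ 64

$1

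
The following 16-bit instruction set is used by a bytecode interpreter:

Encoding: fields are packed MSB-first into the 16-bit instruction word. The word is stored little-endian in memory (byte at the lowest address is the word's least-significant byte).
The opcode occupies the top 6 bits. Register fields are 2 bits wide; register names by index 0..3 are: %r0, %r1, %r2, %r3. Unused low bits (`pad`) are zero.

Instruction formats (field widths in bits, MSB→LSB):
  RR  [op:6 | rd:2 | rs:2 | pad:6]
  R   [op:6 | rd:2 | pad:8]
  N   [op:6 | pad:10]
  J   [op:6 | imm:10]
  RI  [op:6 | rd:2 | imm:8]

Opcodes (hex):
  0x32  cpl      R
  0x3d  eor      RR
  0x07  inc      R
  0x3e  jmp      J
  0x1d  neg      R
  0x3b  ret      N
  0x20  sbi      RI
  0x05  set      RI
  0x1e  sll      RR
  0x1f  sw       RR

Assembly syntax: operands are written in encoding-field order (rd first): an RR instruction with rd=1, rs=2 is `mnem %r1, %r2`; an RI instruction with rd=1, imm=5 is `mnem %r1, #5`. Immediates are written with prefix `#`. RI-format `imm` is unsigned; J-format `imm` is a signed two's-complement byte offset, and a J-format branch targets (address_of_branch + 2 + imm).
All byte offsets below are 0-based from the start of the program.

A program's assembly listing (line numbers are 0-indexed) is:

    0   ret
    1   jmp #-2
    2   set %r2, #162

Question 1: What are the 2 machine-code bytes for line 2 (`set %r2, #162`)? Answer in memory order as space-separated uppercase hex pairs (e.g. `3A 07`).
2. set fields op=0x5:6|rd=2:2|imm=162:8 → word 16a2h → a2 16

A2 16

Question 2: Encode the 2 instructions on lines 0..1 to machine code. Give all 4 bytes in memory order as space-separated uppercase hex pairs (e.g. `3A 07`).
00 EC FE FB

L0: ret op=0x3b:6|pad=0:10 ⇒ 0xec00 ⇒ little 00 ec
L1: jmp op=0x3e:6|imm=-2:10 ⇒ 0xfbfe ⇒ little fe fb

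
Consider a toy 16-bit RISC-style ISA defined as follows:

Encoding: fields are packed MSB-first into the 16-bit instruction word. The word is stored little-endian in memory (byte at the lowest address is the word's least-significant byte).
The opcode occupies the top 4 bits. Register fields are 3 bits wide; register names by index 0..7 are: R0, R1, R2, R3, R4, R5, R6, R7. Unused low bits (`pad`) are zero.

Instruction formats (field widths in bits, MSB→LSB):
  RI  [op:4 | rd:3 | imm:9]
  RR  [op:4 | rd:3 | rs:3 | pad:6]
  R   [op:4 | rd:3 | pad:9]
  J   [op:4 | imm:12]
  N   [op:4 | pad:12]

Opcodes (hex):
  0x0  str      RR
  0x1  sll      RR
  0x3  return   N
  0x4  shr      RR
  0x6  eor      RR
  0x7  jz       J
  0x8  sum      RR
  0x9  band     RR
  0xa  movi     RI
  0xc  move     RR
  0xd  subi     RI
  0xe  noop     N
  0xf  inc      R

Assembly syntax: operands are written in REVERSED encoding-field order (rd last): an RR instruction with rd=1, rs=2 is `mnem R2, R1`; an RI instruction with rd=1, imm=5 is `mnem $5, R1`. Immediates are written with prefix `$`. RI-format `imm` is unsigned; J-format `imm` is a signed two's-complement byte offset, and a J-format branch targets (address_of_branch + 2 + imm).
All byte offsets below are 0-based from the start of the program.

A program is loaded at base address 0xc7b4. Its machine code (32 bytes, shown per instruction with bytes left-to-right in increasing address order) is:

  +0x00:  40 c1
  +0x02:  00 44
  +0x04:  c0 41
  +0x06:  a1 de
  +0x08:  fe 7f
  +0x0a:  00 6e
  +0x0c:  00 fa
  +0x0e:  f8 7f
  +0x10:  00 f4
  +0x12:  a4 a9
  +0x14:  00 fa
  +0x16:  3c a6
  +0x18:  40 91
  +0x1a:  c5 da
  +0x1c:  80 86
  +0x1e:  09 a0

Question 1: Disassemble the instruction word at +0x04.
@+04  little-endian(c0 41) = 0x41c0
  top 4b → 0x4 → shr [RR]
  rd@[11:9]=0x0 ⇒ R0
  rs@[8:6]=0x7 ⇒ R7

shr R7, R0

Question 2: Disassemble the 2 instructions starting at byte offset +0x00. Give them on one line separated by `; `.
[00] 40 c1 → 0xc140
  opcode bits[15:12]=0xc: move/RR
  rd: (w>>9)&0x7=0x0 → R0
  rs: (w>>6)&0x7=0x5 → R5
[02] 00 44 → 0x4400
  opcode bits[15:12]=0x4: shr/RR
  rd: (w>>9)&0x7=0x2 → R2
  rs: (w>>6)&0x7=0x0 → R0

move R5, R0; shr R0, R2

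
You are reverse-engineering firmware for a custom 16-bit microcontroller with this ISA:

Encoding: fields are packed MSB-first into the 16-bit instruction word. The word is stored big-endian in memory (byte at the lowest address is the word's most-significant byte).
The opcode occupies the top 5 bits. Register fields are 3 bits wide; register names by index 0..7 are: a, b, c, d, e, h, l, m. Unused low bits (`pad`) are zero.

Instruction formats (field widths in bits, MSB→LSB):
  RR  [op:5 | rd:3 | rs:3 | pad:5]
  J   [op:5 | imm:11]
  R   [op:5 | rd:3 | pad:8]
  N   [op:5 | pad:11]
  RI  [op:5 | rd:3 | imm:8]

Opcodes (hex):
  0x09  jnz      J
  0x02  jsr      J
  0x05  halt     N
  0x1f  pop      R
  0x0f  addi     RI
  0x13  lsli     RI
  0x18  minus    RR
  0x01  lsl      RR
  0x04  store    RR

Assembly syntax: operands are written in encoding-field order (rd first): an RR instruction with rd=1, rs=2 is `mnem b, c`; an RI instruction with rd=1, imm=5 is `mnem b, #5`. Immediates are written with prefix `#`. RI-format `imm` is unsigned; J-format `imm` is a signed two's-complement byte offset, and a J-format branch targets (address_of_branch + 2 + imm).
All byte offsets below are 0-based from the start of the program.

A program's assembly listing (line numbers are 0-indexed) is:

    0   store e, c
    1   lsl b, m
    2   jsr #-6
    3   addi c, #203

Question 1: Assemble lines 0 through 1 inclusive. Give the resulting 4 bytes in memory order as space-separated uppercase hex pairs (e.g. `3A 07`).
0. store fields op=0x4:5|rd=4:3|rs=2:3|pad=0:5 → word 2440h → 24 40
1. lsl fields op=0x1:5|rd=1:3|rs=7:3|pad=0:5 → word 09e0h → 09 e0

24 40 09 E0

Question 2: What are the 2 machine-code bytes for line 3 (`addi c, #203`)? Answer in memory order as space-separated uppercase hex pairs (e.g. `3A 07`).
3. addi fields op=0xf:5|rd=2:3|imm=203:8 → word 7acbh → 7a cb

7A CB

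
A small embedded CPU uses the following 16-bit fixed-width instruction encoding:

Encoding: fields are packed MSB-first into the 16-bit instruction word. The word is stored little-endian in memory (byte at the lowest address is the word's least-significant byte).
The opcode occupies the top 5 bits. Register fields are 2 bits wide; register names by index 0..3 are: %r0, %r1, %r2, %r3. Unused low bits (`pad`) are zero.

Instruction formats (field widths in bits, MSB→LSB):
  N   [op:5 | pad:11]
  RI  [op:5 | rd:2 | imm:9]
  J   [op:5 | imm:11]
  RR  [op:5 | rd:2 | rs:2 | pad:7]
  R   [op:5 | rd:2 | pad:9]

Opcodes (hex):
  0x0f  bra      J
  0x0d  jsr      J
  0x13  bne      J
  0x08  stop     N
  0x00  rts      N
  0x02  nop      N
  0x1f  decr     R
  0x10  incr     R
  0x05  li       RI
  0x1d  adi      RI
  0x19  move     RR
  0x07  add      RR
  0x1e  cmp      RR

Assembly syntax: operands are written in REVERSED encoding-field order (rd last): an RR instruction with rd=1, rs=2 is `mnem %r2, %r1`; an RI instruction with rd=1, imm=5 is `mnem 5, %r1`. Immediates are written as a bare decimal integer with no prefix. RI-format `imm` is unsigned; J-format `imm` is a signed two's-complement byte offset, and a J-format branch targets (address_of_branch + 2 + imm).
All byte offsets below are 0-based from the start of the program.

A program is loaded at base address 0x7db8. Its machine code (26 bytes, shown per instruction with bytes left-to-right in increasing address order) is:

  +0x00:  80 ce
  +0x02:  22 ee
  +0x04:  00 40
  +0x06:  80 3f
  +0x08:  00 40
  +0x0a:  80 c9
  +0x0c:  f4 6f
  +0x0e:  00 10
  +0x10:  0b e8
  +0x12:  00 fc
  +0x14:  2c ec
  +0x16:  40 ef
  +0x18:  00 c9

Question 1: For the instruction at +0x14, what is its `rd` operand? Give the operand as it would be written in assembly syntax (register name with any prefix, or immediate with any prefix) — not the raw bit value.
%r2

@+14  little-endian(2c ec) = 0xec2c
  opcode bits[15:11]=0x1d: adi/RI
  rd@[10:9]=0x2 ⇒ %r2
  imm@[8:0]=0x2c ⇒ 44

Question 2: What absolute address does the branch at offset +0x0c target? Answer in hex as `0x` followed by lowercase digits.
0x7dba

+0x0c: f4 6f ⇒ word 0x6ff4 (little)
  opcode bits[15:11]=0xd: jsr/J
  [10:0] imm=2036 (s11→-12) = -12
  target = base 0x7db8 + off 0x0c + 2 + imm -12 = 0x7dba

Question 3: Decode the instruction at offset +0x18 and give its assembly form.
move %r2, %r0

[18] 00 c9 → 0xc900
  opcode bits[15:11]=0x19: move/RR
  rd@[10:9]=0x0 ⇒ %r0
  rs@[8:7]=0x2 ⇒ %r2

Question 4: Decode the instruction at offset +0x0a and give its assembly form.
move %r3, %r0

+0x0a: 80 c9 ⇒ word 0xc980 (little)
  opcode bits[15:11]=0x19: move/RR
  rd: (w>>9)&0x3=0x0 → %r0
  rs: (w>>7)&0x3=0x3 → %r3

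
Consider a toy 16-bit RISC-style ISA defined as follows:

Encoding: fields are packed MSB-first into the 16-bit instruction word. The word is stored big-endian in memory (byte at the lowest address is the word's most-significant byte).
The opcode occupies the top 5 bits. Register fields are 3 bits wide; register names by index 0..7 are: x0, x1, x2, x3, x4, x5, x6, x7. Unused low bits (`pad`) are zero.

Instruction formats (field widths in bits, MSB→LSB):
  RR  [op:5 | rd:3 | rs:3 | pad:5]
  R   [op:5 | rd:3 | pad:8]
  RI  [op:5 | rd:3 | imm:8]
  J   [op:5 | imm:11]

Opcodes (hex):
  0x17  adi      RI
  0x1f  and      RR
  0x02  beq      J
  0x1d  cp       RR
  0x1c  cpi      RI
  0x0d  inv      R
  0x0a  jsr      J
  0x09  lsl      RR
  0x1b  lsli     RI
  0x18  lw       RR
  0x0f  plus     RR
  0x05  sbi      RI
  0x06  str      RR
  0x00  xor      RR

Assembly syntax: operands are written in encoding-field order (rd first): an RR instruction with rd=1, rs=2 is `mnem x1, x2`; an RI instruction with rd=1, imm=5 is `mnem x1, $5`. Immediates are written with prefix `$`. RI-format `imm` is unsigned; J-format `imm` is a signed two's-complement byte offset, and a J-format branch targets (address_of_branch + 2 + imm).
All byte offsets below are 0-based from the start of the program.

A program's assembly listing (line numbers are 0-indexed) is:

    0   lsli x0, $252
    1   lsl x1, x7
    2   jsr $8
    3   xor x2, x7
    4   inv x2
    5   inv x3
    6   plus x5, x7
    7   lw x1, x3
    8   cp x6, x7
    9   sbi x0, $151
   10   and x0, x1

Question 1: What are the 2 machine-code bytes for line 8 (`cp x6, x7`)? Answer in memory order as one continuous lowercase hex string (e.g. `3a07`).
L8: cp op=0x1d:5|rd=6:3|rs=7:3|pad=0:5 ⇒ 0xeee0 ⇒ big ee e0

eee0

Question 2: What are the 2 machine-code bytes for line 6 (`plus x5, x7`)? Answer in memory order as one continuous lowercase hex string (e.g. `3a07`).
line 6 (plus): pack op=0xf:5|rd=5:3|rs=7:3|pad=0:5 = 0x7de0; big→ 7d e0

7de0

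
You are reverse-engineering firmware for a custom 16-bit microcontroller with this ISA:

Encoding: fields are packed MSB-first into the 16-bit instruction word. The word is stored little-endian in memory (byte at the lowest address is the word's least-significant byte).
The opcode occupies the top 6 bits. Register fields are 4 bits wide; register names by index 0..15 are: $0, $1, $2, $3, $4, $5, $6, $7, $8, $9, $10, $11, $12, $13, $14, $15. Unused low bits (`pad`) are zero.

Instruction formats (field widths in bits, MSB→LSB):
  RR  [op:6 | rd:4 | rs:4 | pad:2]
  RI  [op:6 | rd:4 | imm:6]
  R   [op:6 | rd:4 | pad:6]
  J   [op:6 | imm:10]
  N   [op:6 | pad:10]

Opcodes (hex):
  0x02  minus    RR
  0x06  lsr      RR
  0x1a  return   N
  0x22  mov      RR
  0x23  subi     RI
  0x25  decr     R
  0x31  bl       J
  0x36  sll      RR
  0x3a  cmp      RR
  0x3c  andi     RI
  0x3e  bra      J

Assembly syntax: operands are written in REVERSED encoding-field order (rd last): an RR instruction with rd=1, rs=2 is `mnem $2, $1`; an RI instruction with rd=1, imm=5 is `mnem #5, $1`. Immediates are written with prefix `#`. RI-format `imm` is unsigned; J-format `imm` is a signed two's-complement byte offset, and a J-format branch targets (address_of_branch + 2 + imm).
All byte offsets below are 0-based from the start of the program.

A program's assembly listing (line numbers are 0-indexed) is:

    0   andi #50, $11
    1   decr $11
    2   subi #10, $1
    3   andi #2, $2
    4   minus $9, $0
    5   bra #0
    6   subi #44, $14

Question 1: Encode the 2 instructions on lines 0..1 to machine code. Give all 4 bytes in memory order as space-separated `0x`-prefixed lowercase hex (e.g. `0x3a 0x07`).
0xf2 0xf2 0xc0 0x96

L0: andi op=0x3c:6|rd=11:4|imm=50:6 ⇒ 0xf2f2 ⇒ little f2 f2
L1: decr op=0x25:6|rd=11:4|pad=0:6 ⇒ 0x96c0 ⇒ little c0 96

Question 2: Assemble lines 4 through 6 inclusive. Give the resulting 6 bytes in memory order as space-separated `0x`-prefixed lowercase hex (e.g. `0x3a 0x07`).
4. minus fields op=0x2:6|rd=0:4|rs=9:4|pad=0:2 → word 0824h → 24 08
5. bra fields op=0x3e:6|imm=0:10 → word f800h → 00 f8
6. subi fields op=0x23:6|rd=14:4|imm=44:6 → word 8fach → ac 8f

0x24 0x08 0x00 0xf8 0xac 0x8f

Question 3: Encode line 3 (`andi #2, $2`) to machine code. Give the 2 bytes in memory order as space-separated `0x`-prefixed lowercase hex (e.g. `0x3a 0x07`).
0x82 0xf0

line 3 (andi): pack op=0x3c:6|rd=2:4|imm=2:6 = 0xf082; little→ 82 f0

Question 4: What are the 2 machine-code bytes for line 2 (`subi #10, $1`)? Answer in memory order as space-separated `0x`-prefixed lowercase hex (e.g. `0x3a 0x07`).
L2: subi op=0x23:6|rd=1:4|imm=10:6 ⇒ 0x8c4a ⇒ little 4a 8c

0x4a 0x8c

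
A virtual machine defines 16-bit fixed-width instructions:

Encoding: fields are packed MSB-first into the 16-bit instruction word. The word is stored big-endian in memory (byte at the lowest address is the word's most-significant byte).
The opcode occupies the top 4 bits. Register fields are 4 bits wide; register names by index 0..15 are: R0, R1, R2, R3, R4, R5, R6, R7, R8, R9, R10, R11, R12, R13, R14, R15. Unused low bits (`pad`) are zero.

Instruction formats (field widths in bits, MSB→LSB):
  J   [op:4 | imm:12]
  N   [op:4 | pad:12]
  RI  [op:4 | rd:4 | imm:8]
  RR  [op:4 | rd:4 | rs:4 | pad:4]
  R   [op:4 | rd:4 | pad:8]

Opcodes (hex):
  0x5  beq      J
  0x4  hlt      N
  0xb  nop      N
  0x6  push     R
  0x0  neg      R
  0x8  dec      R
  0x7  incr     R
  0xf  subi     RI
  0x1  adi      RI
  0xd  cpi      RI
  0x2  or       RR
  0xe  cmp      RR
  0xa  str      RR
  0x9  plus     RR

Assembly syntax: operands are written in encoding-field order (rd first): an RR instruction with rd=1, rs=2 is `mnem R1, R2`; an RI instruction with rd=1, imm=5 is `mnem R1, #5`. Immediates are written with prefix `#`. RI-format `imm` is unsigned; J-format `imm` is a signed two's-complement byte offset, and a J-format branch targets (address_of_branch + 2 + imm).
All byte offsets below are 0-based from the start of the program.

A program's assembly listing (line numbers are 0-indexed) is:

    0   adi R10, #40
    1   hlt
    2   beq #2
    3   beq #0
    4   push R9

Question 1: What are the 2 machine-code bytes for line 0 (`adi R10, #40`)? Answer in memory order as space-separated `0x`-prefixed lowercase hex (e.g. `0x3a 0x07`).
0. adi fields op=0x1:4|rd=10:4|imm=40:8 → word 1a28h → 1a 28

0x1a 0x28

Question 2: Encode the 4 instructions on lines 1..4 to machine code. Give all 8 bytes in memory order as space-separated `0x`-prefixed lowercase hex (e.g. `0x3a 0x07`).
0x40 0x00 0x50 0x02 0x50 0x00 0x69 0x00

L1: hlt op=0x4:4|pad=0:12 ⇒ 0x4000 ⇒ big 40 00
L2: beq op=0x5:4|imm=2:12 ⇒ 0x5002 ⇒ big 50 02
L3: beq op=0x5:4|imm=0:12 ⇒ 0x5000 ⇒ big 50 00
L4: push op=0x6:4|rd=9:4|pad=0:8 ⇒ 0x6900 ⇒ big 69 00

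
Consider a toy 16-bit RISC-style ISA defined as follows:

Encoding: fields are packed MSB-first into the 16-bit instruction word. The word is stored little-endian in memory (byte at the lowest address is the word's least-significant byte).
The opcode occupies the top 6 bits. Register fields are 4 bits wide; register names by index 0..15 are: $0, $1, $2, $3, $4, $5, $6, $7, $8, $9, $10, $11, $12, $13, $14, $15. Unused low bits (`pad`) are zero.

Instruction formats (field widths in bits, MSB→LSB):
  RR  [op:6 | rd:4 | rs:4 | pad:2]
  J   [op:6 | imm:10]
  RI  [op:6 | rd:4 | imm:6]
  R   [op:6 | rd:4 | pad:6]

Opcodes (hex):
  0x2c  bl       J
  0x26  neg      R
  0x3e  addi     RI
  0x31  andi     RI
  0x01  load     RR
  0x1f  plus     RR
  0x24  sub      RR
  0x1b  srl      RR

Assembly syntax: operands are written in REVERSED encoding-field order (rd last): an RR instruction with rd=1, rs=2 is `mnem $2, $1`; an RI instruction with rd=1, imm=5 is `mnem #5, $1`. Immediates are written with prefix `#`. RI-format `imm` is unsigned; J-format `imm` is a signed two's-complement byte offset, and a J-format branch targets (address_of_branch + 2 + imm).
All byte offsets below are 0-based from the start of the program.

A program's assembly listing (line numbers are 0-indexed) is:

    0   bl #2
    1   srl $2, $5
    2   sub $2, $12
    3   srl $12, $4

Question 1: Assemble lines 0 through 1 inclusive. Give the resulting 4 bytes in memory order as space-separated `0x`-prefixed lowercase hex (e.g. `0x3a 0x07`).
0x02 0xb0 0x48 0x6d

L0: bl op=0x2c:6|imm=2:10 ⇒ 0xb002 ⇒ little 02 b0
L1: srl op=0x1b:6|rd=5:4|rs=2:4|pad=0:2 ⇒ 0x6d48 ⇒ little 48 6d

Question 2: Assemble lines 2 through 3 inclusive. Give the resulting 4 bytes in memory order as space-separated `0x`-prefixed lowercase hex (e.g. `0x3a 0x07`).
2. sub fields op=0x24:6|rd=12:4|rs=2:4|pad=0:2 → word 9308h → 08 93
3. srl fields op=0x1b:6|rd=4:4|rs=12:4|pad=0:2 → word 6d30h → 30 6d

0x08 0x93 0x30 0x6d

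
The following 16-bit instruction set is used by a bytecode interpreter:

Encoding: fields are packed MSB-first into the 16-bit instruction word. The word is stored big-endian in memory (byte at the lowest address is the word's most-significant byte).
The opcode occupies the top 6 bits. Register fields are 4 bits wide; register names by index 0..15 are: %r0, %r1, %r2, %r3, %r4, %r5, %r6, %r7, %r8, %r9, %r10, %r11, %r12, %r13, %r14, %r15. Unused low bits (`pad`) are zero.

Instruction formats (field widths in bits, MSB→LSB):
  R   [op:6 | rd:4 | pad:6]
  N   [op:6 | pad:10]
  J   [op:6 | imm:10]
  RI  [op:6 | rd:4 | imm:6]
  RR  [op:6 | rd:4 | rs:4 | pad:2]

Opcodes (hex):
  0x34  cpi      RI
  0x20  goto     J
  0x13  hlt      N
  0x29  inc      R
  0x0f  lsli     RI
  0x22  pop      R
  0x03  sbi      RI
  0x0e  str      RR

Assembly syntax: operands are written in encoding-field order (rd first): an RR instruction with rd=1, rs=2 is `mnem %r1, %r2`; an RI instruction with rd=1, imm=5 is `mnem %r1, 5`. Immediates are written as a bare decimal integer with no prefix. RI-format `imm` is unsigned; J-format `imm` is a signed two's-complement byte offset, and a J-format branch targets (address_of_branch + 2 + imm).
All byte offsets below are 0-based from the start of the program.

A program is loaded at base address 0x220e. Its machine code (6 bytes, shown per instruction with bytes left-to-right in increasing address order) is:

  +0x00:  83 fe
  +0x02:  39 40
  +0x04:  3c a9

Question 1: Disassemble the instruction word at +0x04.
lsli %r2, 41

+0x04: 3c a9 ⇒ word 0x3ca9 (big)
  op=0x3ca9>>10=0xf ⇒ lsli (RI)
  rd@[9:6]=0x2 ⇒ %r2
  imm@[5:0]=0x29 ⇒ 41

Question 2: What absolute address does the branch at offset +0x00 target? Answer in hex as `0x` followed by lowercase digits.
0x220e

[00] 83 fe → 0x83fe
  top 6b → 0x20 → goto [J]
  [9:0] imm=1022 (s10→-2) = -2
  target = base 0x220e + off 0x00 + 2 + imm -2 = 0x220e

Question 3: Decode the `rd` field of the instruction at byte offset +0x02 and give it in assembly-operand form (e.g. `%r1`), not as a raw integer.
%r5

+0x02: 39 40 ⇒ word 0x3940 (big)
  op=0x3940>>10=0xe ⇒ str (RR)
  [9:6] rd=5 = %r5
  [5:2] rs=0 = %r0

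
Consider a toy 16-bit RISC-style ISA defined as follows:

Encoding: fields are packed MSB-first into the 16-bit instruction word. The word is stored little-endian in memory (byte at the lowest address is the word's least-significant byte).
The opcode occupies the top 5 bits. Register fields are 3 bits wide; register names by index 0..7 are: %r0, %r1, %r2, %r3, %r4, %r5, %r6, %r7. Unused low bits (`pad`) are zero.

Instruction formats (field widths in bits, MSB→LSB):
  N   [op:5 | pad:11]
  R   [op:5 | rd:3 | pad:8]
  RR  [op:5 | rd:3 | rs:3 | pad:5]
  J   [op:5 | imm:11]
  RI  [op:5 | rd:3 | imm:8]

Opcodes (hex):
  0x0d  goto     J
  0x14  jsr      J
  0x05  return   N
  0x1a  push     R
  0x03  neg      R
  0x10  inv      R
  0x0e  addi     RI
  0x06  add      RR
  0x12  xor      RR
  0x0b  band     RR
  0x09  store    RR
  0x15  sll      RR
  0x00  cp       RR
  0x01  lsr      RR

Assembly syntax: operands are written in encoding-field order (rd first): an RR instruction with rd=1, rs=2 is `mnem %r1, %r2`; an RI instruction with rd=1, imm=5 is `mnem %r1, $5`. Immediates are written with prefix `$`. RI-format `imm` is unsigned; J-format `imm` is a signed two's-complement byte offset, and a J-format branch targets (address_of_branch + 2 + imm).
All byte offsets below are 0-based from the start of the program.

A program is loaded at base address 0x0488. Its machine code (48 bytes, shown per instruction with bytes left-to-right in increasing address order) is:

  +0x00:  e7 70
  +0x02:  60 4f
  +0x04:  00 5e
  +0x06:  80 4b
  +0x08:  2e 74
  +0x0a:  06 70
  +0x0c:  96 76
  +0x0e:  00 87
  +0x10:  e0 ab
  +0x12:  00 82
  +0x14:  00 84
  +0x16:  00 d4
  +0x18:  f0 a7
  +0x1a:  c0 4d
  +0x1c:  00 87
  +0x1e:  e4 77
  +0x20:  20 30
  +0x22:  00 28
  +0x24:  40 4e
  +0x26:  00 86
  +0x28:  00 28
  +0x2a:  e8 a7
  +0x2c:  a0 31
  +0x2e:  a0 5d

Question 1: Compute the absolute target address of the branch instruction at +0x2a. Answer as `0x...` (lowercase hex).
0x049c

off 0x2a: read e8 a7 as little → 0xa7e8
  op=0xa7e8>>11=0x14 ⇒ jsr (J)
  imm: (w>>0)&0x7ff=0x7e8 (s11→-24) → $-24
  target = base 0x0488 + off 0x2a + 2 + imm -24 = 0x049c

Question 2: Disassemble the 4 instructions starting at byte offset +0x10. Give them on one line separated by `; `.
sll %r3, %r7; inv %r2; inv %r4; push %r4

@+10  little-endian(e0 ab) = 0xabe0
  top 5b → 0x15 → sll [RR]
  rd: (w>>8)&0x7=0x3 → %r3
  rs: (w>>5)&0x7=0x7 → %r7
@+12  little-endian(00 82) = 0x8200
  top 5b → 0x10 → inv [R]
  rd: (w>>8)&0x7=0x2 → %r2
@+14  little-endian(00 84) = 0x8400
  top 5b → 0x10 → inv [R]
  rd: (w>>8)&0x7=0x4 → %r4
@+16  little-endian(00 d4) = 0xd400
  top 5b → 0x1a → push [R]
  rd: (w>>8)&0x7=0x4 → %r4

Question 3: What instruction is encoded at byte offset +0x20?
[20] 20 30 → 0x3020
  opcode bits[15:11]=0x6: add/RR
  rd: (w>>8)&0x7=0x0 → %r0
  rs: (w>>5)&0x7=0x1 → %r1

add %r0, %r1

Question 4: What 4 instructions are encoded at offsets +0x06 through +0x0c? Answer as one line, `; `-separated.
store %r3, %r4; addi %r4, $46; addi %r0, $6; addi %r6, $150

off 0x06: read 80 4b as little → 0x4b80
  opcode bits[15:11]=0x9: store/RR
  rd: (w>>8)&0x7=0x3 → %r3
  rs: (w>>5)&0x7=0x4 → %r4
off 0x08: read 2e 74 as little → 0x742e
  opcode bits[15:11]=0xe: addi/RI
  rd: (w>>8)&0x7=0x4 → %r4
  imm: (w>>0)&0xff=0x2e → $46
off 0x0a: read 06 70 as little → 0x7006
  opcode bits[15:11]=0xe: addi/RI
  rd: (w>>8)&0x7=0x0 → %r0
  imm: (w>>0)&0xff=0x6 → $6
off 0x0c: read 96 76 as little → 0x7696
  opcode bits[15:11]=0xe: addi/RI
  rd: (w>>8)&0x7=0x6 → %r6
  imm: (w>>0)&0xff=0x96 → $150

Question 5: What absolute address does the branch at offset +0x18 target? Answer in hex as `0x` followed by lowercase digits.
[18] f0 a7 → 0xa7f0
  top 5b → 0x14 → jsr [J]
  imm: (w>>0)&0x7ff=0x7f0 (s11→-16) → $-16
  target = base 0x0488 + off 0x18 + 2 + imm -16 = 0x0492

0x0492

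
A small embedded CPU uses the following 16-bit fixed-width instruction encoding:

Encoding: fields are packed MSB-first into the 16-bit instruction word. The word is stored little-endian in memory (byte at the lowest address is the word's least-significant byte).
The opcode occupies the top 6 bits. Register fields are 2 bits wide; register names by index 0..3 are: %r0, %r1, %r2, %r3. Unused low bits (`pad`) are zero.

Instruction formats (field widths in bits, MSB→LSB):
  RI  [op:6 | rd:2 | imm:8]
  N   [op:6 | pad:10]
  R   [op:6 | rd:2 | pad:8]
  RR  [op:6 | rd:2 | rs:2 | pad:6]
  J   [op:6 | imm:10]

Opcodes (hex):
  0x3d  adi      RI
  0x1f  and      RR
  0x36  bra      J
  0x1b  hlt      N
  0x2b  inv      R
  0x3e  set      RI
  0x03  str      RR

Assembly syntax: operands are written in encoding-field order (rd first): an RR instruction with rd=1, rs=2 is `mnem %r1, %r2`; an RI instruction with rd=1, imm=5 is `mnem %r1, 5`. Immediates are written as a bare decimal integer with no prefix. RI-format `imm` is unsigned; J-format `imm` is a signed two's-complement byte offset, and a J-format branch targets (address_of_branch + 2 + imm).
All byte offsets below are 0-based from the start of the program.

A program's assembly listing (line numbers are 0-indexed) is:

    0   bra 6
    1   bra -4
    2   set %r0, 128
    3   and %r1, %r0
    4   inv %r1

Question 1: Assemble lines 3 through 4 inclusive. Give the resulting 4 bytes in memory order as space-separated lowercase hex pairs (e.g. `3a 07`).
00 7d 00 ad

3. and fields op=0x1f:6|rd=1:2|rs=0:2|pad=0:6 → word 7d00h → 00 7d
4. inv fields op=0x2b:6|rd=1:2|pad=0:8 → word ad00h → 00 ad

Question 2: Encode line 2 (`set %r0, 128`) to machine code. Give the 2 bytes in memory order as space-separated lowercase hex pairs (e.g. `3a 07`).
L2: set op=0x3e:6|rd=0:2|imm=128:8 ⇒ 0xf880 ⇒ little 80 f8

80 f8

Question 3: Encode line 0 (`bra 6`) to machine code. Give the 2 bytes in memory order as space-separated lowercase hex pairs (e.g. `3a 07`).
0. bra fields op=0x36:6|imm=6:10 → word d806h → 06 d8

06 d8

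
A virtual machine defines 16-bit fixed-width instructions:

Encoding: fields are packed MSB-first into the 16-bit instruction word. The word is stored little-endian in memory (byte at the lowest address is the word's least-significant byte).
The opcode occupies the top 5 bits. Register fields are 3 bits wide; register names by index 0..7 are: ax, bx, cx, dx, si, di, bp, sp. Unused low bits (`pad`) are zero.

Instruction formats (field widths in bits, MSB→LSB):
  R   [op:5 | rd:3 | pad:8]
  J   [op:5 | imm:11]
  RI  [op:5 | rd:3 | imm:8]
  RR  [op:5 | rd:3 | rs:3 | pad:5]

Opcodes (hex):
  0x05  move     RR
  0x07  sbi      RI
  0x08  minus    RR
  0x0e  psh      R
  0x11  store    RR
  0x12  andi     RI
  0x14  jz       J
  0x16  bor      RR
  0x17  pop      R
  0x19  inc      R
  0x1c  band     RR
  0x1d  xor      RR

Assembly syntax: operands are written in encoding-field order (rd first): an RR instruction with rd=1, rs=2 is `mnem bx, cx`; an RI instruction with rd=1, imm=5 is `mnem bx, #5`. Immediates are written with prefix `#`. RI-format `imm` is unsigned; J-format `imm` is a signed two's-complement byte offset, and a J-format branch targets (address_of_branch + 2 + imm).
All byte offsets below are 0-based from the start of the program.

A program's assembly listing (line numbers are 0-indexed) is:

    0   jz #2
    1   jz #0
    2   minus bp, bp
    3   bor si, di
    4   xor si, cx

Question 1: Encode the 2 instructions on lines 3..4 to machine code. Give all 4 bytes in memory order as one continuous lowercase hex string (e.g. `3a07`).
L3: bor op=0x16:5|rd=4:3|rs=5:3|pad=0:5 ⇒ 0xb4a0 ⇒ little a0 b4
L4: xor op=0x1d:5|rd=4:3|rs=2:3|pad=0:5 ⇒ 0xec40 ⇒ little 40 ec

a0b440ec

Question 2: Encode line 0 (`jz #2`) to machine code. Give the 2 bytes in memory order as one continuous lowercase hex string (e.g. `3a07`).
02a0

0. jz fields op=0x14:5|imm=2:11 → word a002h → 02 a0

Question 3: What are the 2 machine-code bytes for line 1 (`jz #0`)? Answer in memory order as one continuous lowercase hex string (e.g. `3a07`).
00a0

line 1 (jz): pack op=0x14:5|imm=0:11 = 0xa000; little→ 00 a0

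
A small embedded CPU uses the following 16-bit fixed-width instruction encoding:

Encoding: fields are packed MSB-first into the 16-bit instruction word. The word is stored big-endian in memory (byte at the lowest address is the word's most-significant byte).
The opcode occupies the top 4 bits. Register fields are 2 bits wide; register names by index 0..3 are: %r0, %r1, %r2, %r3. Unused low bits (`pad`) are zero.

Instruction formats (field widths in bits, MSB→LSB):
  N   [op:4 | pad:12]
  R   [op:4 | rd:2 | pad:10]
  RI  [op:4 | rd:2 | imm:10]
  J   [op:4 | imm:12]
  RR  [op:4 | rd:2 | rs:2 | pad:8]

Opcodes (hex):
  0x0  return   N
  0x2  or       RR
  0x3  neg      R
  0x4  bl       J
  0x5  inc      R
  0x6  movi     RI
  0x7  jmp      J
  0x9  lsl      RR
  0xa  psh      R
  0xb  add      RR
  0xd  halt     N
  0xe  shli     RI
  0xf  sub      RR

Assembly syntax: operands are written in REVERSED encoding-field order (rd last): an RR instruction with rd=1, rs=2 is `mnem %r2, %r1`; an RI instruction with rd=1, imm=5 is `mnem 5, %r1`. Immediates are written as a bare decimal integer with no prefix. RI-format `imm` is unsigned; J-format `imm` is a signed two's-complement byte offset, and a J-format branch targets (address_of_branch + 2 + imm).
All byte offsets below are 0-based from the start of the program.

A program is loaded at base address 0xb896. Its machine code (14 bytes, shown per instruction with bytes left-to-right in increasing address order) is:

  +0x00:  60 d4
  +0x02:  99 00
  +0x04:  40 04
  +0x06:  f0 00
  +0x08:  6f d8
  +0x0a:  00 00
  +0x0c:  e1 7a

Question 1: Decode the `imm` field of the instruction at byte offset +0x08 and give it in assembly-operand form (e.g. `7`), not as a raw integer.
984

+0x08: 6f d8 ⇒ word 0x6fd8 (big)
  opcode bits[15:12]=0x6: movi/RI
  [11:10] rd=3 = %r3
  [9:0] imm=984 = 984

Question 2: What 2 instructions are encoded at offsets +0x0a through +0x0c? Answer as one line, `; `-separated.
@+0a  big-endian(00 00) = 0x0000
  opcode bits[15:12]=0x0: return/N
@+0c  big-endian(e1 7a) = 0xe17a
  opcode bits[15:12]=0xe: shli/RI
  rd@[11:10]=0x0 ⇒ %r0
  imm@[9:0]=0x17a ⇒ 378

return; shli 378, %r0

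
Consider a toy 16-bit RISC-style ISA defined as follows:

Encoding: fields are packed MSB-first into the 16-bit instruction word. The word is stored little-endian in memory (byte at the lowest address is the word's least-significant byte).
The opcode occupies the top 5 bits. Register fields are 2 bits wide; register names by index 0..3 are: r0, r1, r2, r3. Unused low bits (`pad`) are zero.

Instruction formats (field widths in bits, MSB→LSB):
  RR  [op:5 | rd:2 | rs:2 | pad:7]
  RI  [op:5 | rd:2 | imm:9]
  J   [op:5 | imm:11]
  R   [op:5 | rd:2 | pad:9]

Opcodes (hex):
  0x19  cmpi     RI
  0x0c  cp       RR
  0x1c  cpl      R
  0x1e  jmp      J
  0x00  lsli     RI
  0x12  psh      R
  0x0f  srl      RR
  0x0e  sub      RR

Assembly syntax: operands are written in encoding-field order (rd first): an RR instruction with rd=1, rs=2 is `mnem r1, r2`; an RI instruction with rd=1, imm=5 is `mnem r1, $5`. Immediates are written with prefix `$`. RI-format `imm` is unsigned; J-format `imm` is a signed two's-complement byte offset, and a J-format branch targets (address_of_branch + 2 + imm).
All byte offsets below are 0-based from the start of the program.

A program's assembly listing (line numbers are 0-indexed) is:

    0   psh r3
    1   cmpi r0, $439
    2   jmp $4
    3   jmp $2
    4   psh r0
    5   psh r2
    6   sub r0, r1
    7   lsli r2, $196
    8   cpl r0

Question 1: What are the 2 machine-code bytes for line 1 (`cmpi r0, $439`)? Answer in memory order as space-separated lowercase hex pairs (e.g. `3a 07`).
1. cmpi fields op=0x19:5|rd=0:2|imm=439:9 → word c9b7h → b7 c9

b7 c9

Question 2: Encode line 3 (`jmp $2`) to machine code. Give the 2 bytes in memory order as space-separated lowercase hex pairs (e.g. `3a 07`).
02 f0

L3: jmp op=0x1e:5|imm=2:11 ⇒ 0xf002 ⇒ little 02 f0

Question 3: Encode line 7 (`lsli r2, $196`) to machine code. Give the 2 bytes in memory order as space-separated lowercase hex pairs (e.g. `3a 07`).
line 7 (lsli): pack op=0x0:5|rd=2:2|imm=196:9 = 0x04c4; little→ c4 04

c4 04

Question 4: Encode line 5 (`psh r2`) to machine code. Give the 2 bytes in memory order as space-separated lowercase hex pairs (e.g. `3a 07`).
L5: psh op=0x12:5|rd=2:2|pad=0:9 ⇒ 0x9400 ⇒ little 00 94

00 94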